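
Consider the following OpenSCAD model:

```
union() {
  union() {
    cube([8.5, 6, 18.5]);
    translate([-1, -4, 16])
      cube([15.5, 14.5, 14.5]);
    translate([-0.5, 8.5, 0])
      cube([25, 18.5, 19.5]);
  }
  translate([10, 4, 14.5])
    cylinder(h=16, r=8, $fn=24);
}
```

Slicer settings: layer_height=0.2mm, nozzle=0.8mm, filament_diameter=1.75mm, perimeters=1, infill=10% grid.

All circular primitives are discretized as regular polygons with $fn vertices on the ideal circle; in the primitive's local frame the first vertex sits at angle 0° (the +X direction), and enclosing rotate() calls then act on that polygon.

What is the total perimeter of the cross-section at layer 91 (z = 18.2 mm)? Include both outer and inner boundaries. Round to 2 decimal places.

At z = 18.2 mm: the cube is present — its section is the full 8.5×6 rectangle (perimeter 29.00 mm); the cube at (-1, -4) (footprint 15.5×14.5) is included at this height (perimeter 60.00 mm); the cube at (-0.5, 8.5) (footprint 25×18.5) is included at this height (perimeter 87.00 mm); Taking the union: the regions partially overlap (shared area 81.00 mm²), so the edge portions inside another operand are dropped and the merged outline is re-measured after clipping — boundary = 113.00 mm; the cylinder at (10, 4): section is a regular 24-gon, circumradius r=8 (perimeter = 2·24·8.000·sin(180°/24) = 50.12 mm); Merging all regions: the regions partially overlap (shared area 169.33 mm²), so the edge portions inside another operand are dropped and the merged outline is re-measured after clipping — boundary = 112.44 mm. Overall, the cross-section is a single solid region. Total boundary length (outer) = 112.44 mm.

112.44 mm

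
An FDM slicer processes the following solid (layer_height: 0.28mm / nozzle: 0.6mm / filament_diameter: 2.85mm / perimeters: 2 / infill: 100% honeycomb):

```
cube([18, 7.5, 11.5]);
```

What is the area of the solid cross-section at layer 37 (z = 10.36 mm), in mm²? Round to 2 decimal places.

135.00 mm²

At z = 10.36 mm: the 18×7.5 cube contributes its full rectangle (area 135.00 mm²). Overall, the cross-section is a single solid region. Net area = 135.00 mm².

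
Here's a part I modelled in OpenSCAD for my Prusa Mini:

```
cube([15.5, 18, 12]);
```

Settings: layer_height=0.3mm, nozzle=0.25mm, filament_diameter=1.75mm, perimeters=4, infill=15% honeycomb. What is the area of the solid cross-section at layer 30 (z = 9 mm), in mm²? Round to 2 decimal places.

279.00 mm²

At z = 9 mm: the 15.5×18 cube contributes its full rectangle (area 279.00 mm²). Overall, the cross-section is a single solid region. Net area = 279.00 mm².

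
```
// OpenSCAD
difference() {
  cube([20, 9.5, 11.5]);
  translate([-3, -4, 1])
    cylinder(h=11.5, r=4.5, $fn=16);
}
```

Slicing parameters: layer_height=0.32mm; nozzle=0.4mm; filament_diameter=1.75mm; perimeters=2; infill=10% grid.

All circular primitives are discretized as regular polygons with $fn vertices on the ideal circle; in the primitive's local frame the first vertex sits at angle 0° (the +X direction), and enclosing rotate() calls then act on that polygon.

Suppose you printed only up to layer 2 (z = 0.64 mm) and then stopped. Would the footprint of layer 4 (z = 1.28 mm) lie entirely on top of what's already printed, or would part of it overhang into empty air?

entirely on top

Compare the two slices. At z = 0.64: the 20×9.5 cube contributes its full rectangle (area 190.00 mm²); the cylinder at (-3, -4) does not reach this height (z outside [1, 12.5]); After the difference (first − rest): none of the subtracted shapes is present at this height, so the 20×9.5 cube is unchanged — area = 190.00 mm². At z = 1.28: the cube is present — its section is the full 20×9.5 rectangle (area 190.00 mm²); the r=4.5 cylinder at (-3, -4) contributes a regular 16-gon of circumradius 4.5 (area = (16/2)·4.500²·sin(360°/16) = 61.99 mm²); Taking the first minus the rest: starting from the 20×9.5 cube (190.00 mm²), the r=4.5 cylinder at (-3, -4) misses the remaining region (no effect) — area = 190.00 mm². Checking containment: the cross-section at z = 1.28 is a subset of the cross-section at z = 0.64.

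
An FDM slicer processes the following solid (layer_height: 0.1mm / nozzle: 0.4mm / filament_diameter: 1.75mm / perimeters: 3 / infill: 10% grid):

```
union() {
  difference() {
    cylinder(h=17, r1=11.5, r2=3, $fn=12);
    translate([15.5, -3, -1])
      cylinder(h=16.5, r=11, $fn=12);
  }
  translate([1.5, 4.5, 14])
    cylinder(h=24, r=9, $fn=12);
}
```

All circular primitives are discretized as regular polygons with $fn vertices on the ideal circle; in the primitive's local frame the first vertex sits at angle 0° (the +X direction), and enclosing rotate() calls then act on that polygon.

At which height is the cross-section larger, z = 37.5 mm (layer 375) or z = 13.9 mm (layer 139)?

layer 375 (z = 37.5 mm)

Layer 375 (z = 37.5): the cone is absent (z outside [0, 17]); the cylinder at (15.5, -3) does not reach this height (z outside [-1, 15.5]); Subtracting the remaining from the first: the first operand is absent here, so nothing remains; the r=9 cylinder at (1.5, 4.5) gives a regular 12-gon of circumradius 9 (constant along its height) (area = (12/2)·9.000²·sin(360°/12) = 243.00 mm²); Merging all regions: only the r=9 cylinder at (1.5, 4.5) is present, so the union is just that shape — area = 243.00 mm². So its area = 243.00 mm². Layer 139 (z = 13.9): the cone contributes a regular 12-gon of circumradius 4.550 (interpolated between r1=11.5 and r2=3 at t=0.818) (area = (12/2)·4.550²·sin(360°/12) = 62.11 mm²); the r=11 cylinder at (15.5, -3) contributes a regular 12-gon of circumradius 11 (area = (12/2)·11.000²·sin(360°/12) = 363.00 mm²); Subtracting the remaining from the first: starting from the cone (62.11 mm²), the r=11 cylinder at (15.5, -3) misses the remaining region (no effect) — area = 62.11 mm²; the cylinder at (1.5, 4.5) is absent (z outside [14, 38]); Merging all regions: only the result so far is present, so the union is just that shape — area = 62.11 mm². So its area = 62.11 mm². Layer 375 is larger (243.00 vs 62.11 mm²).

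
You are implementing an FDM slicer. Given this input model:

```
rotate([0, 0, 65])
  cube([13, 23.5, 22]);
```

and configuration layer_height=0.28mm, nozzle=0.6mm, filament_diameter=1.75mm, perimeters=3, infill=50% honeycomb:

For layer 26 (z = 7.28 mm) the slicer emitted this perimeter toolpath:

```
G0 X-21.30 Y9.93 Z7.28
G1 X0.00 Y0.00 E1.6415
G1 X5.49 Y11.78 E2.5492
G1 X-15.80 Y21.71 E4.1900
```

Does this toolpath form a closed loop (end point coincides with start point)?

Start point (G0): (-21.30, 9.93). End point (last G1): the path does not return to the start — open.

no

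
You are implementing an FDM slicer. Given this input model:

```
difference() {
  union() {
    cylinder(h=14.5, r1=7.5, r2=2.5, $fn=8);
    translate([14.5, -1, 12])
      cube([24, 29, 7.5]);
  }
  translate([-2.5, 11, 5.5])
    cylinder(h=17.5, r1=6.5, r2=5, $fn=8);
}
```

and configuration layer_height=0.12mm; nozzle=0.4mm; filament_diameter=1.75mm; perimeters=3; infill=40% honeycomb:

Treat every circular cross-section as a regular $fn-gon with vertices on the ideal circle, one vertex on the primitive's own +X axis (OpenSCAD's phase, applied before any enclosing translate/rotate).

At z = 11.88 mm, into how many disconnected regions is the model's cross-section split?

At z = 11.88 mm: the cone (r1=7.5→r2=2.5) has section circumradius 3.403 here — a regular 8-gon; the cube at (14.5, -1) is absent (z outside [12, 19.5]); Taking the union: only the cone is present, so the union is just that shape — 1 connected region; the cone at (-2.5, 11) contributes a regular 8-gon of circumradius 5.953 (interpolated between r1=6.5 and r2=5 at t=0.365); After the difference (first − rest): starting from the result so far, the cone at (-2.5, 11) misses the remaining region (no effect) — 1 connected region. The result has 1 disconnected region.

1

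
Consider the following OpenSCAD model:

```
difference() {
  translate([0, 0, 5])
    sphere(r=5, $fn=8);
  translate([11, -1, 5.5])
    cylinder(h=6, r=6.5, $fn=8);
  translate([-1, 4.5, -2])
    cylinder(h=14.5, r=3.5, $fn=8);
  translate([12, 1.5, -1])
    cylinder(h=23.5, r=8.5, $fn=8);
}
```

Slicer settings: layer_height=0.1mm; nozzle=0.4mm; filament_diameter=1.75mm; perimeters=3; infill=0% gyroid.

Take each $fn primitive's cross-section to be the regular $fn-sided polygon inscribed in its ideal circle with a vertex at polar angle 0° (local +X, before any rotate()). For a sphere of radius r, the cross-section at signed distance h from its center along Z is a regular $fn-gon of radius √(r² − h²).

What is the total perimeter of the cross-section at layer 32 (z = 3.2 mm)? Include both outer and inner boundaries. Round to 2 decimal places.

At z = 3.2 mm: the sphere: section is a regular 8-gon, circumradius = √(r²−h²) = √(5²−1.8²) = 4.665 (perimeter = 2·8·4.665·sin(180°/8) = 28.56 mm); the cylinder at (11, -1) is not intersected at this z (z outside [5.5, 11.5]); the cylinder at (-1, 4.5): section is a regular 8-gon, circumradius r=3.5 (perimeter = 2·8·3.500·sin(180°/8) = 21.43 mm); the cylinder at (12, 1.5): section is a regular 8-gon, circumradius r=8.5 (perimeter = 2·8·8.500·sin(180°/8) = 52.04 mm); Taking the first minus the rest: starting from the r=5 sphere, the r=3.5 cylinder at (-1, 4.5) partially overlaps it — only the 13.42 mm² overlap (of its 34.65 mm²) is removed, clipping the outline; the r=8.5 cylinder at (12, 1.5) partially overlaps it — only the 1.17 mm² overlap (of its 204.35 mm²) is removed, clipping the outline — boundary = 29.39 mm. Overall, the cross-section is a single solid region. Total boundary length (outer) = 29.39 mm.

29.39 mm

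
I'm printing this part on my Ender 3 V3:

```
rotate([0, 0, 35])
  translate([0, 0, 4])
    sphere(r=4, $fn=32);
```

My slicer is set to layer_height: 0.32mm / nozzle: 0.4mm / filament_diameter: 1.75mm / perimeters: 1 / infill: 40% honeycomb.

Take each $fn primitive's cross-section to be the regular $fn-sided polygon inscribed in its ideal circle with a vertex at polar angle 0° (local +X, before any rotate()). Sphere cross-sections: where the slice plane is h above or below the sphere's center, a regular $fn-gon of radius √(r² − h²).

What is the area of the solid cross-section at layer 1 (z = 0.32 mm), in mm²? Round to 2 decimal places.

At z = 0.32 mm: the sphere: section is a regular 32-gon, circumradius = √(r²−h²) = √(4²−3.68²) = 1.568 (area = (32/2)·1.568²·sin(360°/32) = 7.67 mm²); (rotated 35° about Z; rotation is an isometry so areas/perimeters/island counts are preserved). Overall, the cross-section is a single solid region. Net area = 7.67 mm².

7.67 mm²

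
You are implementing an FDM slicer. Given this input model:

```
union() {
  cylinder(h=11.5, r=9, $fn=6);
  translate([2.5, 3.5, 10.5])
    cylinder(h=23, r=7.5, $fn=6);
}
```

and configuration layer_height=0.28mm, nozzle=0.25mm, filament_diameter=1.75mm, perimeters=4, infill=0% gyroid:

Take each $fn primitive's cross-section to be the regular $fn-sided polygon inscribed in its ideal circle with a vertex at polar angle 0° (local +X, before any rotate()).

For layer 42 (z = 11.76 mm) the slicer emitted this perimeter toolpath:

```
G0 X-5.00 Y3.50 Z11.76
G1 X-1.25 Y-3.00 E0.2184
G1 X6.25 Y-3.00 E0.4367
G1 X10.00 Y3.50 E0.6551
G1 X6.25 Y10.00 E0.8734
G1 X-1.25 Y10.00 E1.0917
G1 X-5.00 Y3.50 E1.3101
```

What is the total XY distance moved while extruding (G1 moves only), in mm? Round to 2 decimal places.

45.02 mm

Sum the Euclidean lengths of each G1 segment: total = 45.02 mm.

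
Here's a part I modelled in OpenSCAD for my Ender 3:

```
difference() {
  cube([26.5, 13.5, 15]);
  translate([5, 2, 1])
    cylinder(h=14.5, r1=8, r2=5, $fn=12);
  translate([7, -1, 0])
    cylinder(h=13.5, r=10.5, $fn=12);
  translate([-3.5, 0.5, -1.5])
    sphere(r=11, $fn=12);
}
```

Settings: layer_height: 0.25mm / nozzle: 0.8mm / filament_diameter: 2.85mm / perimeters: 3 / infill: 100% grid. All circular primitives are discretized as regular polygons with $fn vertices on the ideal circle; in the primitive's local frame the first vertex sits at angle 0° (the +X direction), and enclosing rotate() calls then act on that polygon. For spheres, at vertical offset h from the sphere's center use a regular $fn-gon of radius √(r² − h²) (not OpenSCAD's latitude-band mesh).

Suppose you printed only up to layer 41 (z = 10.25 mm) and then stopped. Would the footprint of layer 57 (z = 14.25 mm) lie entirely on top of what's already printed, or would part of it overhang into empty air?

part overhangs

Compare the two slices. At z = 10.25: the cube (footprint 26.5×13.5) is included at this height (area 357.75 mm²); the cone at (5, 2) (r1=8→r2=5) has section circumradius 6.086 here — a regular 12-gon (area = (12/2)·6.086²·sin(360°/12) = 111.13 mm²); the r=10.5 cylinder at (7, -1) gives a regular 12-gon of circumradius 10.5 (constant along its height) (area = (12/2)·10.500²·sin(360°/12) = 330.75 mm²); the sphere at (-3.5, 0.5) is not intersected at this z (|z−center|=11.750 > r=11); Subtracting the remaining from the first: starting from the 26.5×13.5 cube (357.75 mm²), the cone at (5, 2) partially overlaps it — only the 75.10 mm² overlap (of its 111.13 mm²) is removed, clipping the outline; the r=10.5 cylinder at (7, -1) partially overlaps it — only the 56.04 mm² overlap (of its 330.75 mm²) is removed, clipping the outline — area = 226.61 mm². At z = 14.25: the 26.5×13.5 cube contributes its full rectangle (area 357.75 mm²); the cone at (5, 2): at t=0.914 of its height the radius interpolates to r₁+(r₂−r₁)t = 5.259, giving a regular 12-gon of that circumradius (area = (12/2)·5.259²·sin(360°/12) = 82.96 mm²); the cylinder at (7, -1) does not reach this height (z outside [0, 13.5]); the sphere at (-3.5, 0.5) is not intersected at this z (|z−center|=15.750 > r=11); Taking the first minus the rest: starting from the 26.5×13.5 cube (357.75 mm²), the cone at (5, 2) partially overlaps it — only the 61.19 mm² overlap (of its 82.96 mm²) is removed, clipping the outline — area = 296.56 mm². Checking containment: at z = 14.25 the cross-section extends beyond the z = 10.25 cross-section by about 69.94 mm².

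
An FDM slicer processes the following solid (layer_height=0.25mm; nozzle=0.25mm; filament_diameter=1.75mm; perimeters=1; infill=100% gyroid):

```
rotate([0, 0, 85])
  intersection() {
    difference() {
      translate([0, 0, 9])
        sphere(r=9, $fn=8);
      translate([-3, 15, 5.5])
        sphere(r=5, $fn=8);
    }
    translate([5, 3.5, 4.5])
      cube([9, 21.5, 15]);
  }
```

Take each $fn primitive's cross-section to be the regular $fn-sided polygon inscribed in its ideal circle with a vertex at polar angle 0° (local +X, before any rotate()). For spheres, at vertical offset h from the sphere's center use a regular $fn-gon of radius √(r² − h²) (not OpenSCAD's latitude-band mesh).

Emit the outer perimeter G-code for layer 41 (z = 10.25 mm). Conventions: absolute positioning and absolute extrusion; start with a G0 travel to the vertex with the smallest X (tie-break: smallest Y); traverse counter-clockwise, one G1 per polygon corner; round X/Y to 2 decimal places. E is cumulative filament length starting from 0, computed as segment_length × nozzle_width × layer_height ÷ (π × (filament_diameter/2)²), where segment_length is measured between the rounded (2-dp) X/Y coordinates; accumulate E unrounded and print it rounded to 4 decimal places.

G0 X-6.38 Y5.58 Z10.25
G1 X-3.05 Y5.29 E0.0869
G1 X-2.84 Y7.74 E0.1508
G1 X-5.73 Y6.83 E0.2295
G1 X-6.38 Y5.58 E0.2661

At z = 10.25 mm: the r=9 sphere contributes a regular 8-gon of circumradius √(9²−1.25²) = 8.913; the sphere at (-3, 15): section is a regular 8-gon, circumradius = √(r²−h²) = √(5²−4.75²) = 1.561; After the difference (first − rest): starting from the r=9 sphere, the r=5 sphere at (-3, 15) misses the remaining region (no effect) — 1 connected region; the cube at (5, 3.5) is present — its section is the full 9×21.5 rectangle; After intersecting: the 9×21.5 cube at (5, 3.5) partially overlaps the result so far; clipping to the common part keeps 5.63 mm² — 1 connected region; (rotated 85° about Z; rotation is an isometry so areas/perimeters/island counts are preserved). The outline is a single polygon with 4 vertices. Extrusion per mm of travel: 0.25 × 0.25 / (π × 0.875²) = 0.025984. Accumulating E over each segment gives final E = 0.2661.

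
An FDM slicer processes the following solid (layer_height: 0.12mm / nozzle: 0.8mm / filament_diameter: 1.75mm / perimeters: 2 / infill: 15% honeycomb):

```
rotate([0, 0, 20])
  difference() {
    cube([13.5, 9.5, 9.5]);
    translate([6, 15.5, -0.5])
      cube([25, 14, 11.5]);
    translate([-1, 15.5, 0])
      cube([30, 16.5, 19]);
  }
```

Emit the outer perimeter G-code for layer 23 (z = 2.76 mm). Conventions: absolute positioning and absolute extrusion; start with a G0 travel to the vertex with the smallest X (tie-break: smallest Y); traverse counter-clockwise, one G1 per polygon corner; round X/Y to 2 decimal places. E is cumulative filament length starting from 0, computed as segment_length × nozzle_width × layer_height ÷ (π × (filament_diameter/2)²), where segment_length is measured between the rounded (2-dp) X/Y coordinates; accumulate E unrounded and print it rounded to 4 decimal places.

G0 X-3.25 Y8.93 Z2.76
G1 X0.00 Y0.00 E0.3793
G1 X12.69 Y4.62 E0.9183
G1 X9.44 Y13.54 E1.2972
G1 X-3.25 Y8.93 E1.8361

At z = 2.76 mm: the cube is present — its section is the full 13.5×9.5 rectangle; the cube at (6, 15.5) (footprint 25×14) is included at this height; the cube at (-1, 15.5) (footprint 30×16.5) is included at this height; After the difference (first − rest): starting from the 13.5×9.5 cube, the 25×14 cube at (6, 15.5) misses the remaining region (no effect); the 30×16.5 cube at (-1, 15.5) misses the remaining region (no effect) — 1 connected region; (rotated 20° about Z; rotation is an isometry so areas/perimeters/island counts are preserved). The outline is a single polygon with 4 vertices. Extrusion per mm of travel: 0.8 × 0.12 / (π × 0.875²) = 0.039912. Accumulating E over each segment gives final E = 1.8361.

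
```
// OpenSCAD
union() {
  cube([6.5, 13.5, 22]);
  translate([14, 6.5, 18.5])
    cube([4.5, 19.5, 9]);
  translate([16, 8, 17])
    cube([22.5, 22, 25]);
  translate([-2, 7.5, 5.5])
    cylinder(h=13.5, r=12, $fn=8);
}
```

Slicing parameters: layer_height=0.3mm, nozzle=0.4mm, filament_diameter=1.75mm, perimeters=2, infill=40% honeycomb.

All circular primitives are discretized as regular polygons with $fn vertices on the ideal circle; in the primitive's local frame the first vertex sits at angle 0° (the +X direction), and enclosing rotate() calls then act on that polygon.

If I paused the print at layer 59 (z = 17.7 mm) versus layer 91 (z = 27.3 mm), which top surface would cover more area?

Layer 59 (z = 17.7): the 6.5×13.5 cube contributes its full rectangle (area 87.75 mm²); the cube at (14, 6.5) does not reach this height (z outside [18.5, 27.5]); the cube at (16, 8) is present — its section is the full 22.5×22 rectangle (area 495.00 mm²); the r=12 cylinder at (-2, 7.5) gives a regular 8-gon of circumradius 12 (constant along its height) (area = (8/2)·12.000²·sin(360°/8) = 407.29 mm²); Merging all regions: the regions partially overlap — summed areas 990.04 mm² minus the doubly-counted overlap 87.75 mm² gives 902.29 mm² — area = 902.29 mm². So its area = 902.29 mm². Layer 91 (z = 27.3): the cube is absent (z outside [0, 22]); the cube at (14, 6.5) (footprint 4.5×19.5) is included at this height (area 87.75 mm²); the 22.5×22 cube at (16, 8) contributes its full rectangle (area 495.00 mm²); the cylinder at (-2, 7.5) does not reach this height (z outside [5.5, 19]); Merging all regions: the regions partially overlap — summed areas 582.75 mm² minus the doubly-counted overlap 45.00 mm² gives 537.75 mm² — area = 537.75 mm². So its area = 537.75 mm². Layer 59 is larger (902.29 vs 537.75 mm²).

layer 59 (z = 17.7 mm)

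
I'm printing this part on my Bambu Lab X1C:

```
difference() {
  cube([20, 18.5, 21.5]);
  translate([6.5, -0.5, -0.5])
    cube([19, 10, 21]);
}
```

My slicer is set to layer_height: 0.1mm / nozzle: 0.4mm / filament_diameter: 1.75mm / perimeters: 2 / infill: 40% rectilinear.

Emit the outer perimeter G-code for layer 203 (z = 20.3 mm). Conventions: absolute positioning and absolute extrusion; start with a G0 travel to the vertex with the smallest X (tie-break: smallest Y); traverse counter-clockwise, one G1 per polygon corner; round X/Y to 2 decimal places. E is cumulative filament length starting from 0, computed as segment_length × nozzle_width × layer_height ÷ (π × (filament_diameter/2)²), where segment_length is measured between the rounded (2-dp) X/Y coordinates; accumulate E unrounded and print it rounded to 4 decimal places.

G0 X0.00 Y0.00 Z20.30
G1 X6.50 Y0.00 E0.1081
G1 X6.50 Y9.50 E0.2661
G1 X20.00 Y9.50 E0.4906
G1 X20.00 Y18.50 E0.6403
G1 X0.00 Y18.50 E0.9729
G1 X0.00 Y0.00 E1.2805

At z = 20.3 mm: the cube (footprint 20×18.5) is included at this height; the 19×10 cube at (6.5, -0.5) contributes its full rectangle; After the difference (first − rest): starting from the 20×18.5 cube, the 19×10 cube at (6.5, -0.5) partially overlaps it — only the 128.25 mm² overlap (of its 190.00 mm²) is removed, clipping the outline — 1 connected region. The outline is a single polygon with 6 vertices. Extrusion per mm of travel: 0.4 × 0.1 / (π × 0.875²) = 0.016630. Accumulating E over each segment gives final E = 1.2805.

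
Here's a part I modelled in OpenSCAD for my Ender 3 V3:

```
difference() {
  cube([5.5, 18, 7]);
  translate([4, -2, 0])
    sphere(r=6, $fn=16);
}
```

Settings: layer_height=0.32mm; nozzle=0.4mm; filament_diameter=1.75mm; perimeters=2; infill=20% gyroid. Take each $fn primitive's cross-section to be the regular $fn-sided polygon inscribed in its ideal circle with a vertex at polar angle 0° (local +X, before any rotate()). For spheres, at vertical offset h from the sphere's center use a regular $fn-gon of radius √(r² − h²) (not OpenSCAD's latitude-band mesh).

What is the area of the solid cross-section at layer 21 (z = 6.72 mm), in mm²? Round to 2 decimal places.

99.00 mm²

At z = 6.72 mm: the 5.5×18 cube contributes its full rectangle (area 99.00 mm²); the sphere at (4, -2) is not intersected at this z (|z−center|=6.720 > r=6); After the difference (first − rest): none of the subtracted shapes is present at this height, so the 5.5×18 cube is unchanged — area = 99.00 mm². Overall, the cross-section is a single solid region. Net area = 99.00 mm².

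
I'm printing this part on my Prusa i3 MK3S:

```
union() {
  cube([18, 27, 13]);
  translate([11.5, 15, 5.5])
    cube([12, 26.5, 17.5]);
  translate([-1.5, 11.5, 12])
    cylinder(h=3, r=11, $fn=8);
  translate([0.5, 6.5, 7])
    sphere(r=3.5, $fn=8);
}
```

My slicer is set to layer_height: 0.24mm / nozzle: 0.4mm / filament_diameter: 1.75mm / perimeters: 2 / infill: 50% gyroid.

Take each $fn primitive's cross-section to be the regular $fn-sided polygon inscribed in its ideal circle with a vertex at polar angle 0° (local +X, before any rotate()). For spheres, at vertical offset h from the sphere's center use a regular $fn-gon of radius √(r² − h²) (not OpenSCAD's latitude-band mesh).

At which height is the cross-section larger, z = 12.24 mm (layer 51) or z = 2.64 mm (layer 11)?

Layer 51 (z = 12.24): the cube is present — its section is the full 18×27 rectangle (area 486.00 mm²); the cube at (11.5, 15) (footprint 12×26.5) is included at this height (area 318.00 mm²); the cylinder at (-1.5, 11.5): section is a regular 8-gon, circumradius r=11 (area = (8/2)·11.000²·sin(360°/8) = 342.24 mm²); the sphere at (0.5, 6.5) does not reach this height (|z−center|=5.240 > r=3.5); Combining (union): the regions partially overlap — summed areas 1146.24 mm² minus the doubly-counted overlap 217.05 mm² gives 929.19 mm² — area = 929.19 mm². So its area = 929.19 mm². Layer 11 (z = 2.64): the cube (footprint 18×27) is included at this height (area 486.00 mm²); the cube at (11.5, 15) does not reach this height (z outside [5.5, 23]); the cylinder at (-1.5, 11.5) is not intersected at this z (z outside [12, 15]); the sphere at (0.5, 6.5) does not reach this height (|z−center|=4.360 > r=3.5); Merging all regions: only the 18×27 cube is present, so the union is just that shape — area = 486.00 mm². So its area = 486.00 mm². Layer 51 is larger (929.19 vs 486.00 mm²).

layer 51 (z = 12.24 mm)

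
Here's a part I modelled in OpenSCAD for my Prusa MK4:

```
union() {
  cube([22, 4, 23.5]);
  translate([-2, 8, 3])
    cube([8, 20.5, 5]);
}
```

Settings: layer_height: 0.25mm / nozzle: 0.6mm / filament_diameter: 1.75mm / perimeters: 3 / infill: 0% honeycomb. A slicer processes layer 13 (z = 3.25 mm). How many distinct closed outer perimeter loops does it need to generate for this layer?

2

At z = 3.25 mm: the cube (footprint 22×4) is included at this height; the cube at (-2, 8) is present — its section is the full 8×20.5 rectangle; Merging all regions: the 2 present regions are separate (no shared area or edge), so areas and boundary lengths simply add and each stays a separate island — 2 connected regions. The result has 2 disconnected regions.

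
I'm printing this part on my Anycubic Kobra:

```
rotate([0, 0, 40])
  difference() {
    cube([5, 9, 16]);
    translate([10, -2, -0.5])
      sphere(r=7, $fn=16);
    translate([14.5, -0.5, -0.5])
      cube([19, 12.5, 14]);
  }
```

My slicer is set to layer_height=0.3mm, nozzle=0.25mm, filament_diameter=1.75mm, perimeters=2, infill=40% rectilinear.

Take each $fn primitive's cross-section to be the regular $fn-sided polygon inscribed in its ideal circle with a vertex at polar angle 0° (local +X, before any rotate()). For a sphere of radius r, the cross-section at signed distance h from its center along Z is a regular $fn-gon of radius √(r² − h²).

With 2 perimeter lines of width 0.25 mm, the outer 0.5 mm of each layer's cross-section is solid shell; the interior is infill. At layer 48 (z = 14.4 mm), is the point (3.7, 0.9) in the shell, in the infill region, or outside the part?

At z = 14.4 mm: the cube (footprint 5×9) is included at this height; the sphere at (10, -2) is not intersected at this z (|z−center|=14.900 > r=7); the cube at (14.5, -0.5) does not reach this height (z outside [-0.5, 13.5]); Subtracting the remaining from the first: none of the subtracted shapes is present at this height, so the 5×9 cube is unchanged — 1 connected region; (whole slice rotated 40° about Z — lengths, areas and connectivity unchanged). Overall, the cross-section is a single solid region. Undo the 40° rotation: the query point maps to (3.413, -1.689) in the un-rotated model frame. The nearest boundary edge runs (0.00, 0.00)→(5.00, 0.00); distance from the point to it = 1.69 mm. The point is not inside any of the regions above, so it lies outside the cross-section (1.69 mm from the nearest boundary).

outside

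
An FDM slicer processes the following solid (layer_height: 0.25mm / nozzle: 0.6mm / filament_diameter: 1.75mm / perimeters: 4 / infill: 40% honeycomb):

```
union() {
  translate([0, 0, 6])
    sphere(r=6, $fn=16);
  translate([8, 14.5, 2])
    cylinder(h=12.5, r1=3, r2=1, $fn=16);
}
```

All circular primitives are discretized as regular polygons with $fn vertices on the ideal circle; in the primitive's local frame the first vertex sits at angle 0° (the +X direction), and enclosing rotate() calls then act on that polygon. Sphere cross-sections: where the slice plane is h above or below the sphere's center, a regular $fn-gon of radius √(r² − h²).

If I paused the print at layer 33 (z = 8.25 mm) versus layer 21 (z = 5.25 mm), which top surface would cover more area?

Layer 33 (z = 8.25): the r=6 sphere contributes a regular 16-gon of circumradius √(6²−2.25²) = 5.562 (area = (16/2)·5.562²·sin(360°/16) = 94.71 mm²); the cone at (8, 14.5): at t=0.500 of its height the radius interpolates to r₁+(r₂−r₁)t = 2.000, giving a regular 16-gon of that circumradius (area = (16/2)·2.000²·sin(360°/16) = 12.25 mm²); Taking the union: the 2 present regions are separate (no shared area or edge), so areas and boundary lengths simply add and each stays a separate island — area = 106.96 mm². So its area = 106.96 mm². Layer 21 (z = 5.25): the r=6 sphere slices to a regular 16-gon of circumradius 5.953 (√(r²−h²) with h=0.75 from center) (area = (16/2)·5.953²·sin(360°/16) = 108.49 mm²); the cone at (8, 14.5) contributes a regular 16-gon of circumradius 2.480 (interpolated between r1=3 and r2=1 at t=0.260) (area = (16/2)·2.480²·sin(360°/16) = 18.83 mm²); Taking the union: the 2 present regions are separate (no shared area or edge), so areas and boundary lengths simply add and each stays a separate island — area = 127.32 mm². So its area = 127.32 mm². Layer 21 is larger (127.32 vs 106.96 mm²).

layer 21 (z = 5.25 mm)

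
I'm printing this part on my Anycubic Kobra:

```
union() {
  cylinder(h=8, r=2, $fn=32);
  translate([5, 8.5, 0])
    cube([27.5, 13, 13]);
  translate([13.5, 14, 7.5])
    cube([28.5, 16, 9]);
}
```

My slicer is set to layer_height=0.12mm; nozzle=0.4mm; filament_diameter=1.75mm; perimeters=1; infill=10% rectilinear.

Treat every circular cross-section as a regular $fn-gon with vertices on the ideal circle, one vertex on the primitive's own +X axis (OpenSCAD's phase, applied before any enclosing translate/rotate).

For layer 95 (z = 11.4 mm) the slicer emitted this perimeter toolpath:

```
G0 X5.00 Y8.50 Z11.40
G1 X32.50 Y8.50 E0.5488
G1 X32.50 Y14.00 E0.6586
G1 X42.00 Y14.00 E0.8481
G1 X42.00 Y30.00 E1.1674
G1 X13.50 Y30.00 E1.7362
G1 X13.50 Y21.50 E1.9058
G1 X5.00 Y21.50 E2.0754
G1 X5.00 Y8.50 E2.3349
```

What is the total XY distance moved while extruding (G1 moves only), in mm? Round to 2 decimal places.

Sum the Euclidean lengths of each G1 segment: total = 117.00 mm.

117.00 mm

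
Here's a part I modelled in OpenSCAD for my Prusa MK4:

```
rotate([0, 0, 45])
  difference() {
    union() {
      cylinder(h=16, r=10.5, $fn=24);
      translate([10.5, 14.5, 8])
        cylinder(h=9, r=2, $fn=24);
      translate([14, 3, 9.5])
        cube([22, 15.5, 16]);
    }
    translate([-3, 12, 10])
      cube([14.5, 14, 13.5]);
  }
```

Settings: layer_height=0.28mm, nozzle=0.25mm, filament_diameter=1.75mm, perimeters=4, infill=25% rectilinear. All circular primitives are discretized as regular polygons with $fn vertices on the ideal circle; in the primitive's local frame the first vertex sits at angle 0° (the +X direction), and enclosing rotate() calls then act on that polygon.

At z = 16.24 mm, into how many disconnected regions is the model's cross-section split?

2

At z = 16.24 mm: the cylinder does not reach this height (z outside [0, 16]); the cylinder at (10.5, 14.5): section is a regular 24-gon, circumradius r=2; the cube at (14, 3) is present — its section is the full 22×15.5 rectangle; Merging all regions: the 2 present regions are separate (no shared area or edge), so areas and boundary lengths simply add and each stays a separate island — 2 connected regions; the 14.5×14 cube at (-3, 12) contributes its full rectangle; Taking the first minus the rest: starting from that combined region, the 14.5×14 cube at (-3, 12) partially overlaps it — only the 10.01 mm² overlap (of its 203.00 mm²) is removed, clipping the outline — 2 connected regions; (whole slice rotated 45° about Z — lengths, areas and connectivity unchanged). The result has 2 disconnected regions.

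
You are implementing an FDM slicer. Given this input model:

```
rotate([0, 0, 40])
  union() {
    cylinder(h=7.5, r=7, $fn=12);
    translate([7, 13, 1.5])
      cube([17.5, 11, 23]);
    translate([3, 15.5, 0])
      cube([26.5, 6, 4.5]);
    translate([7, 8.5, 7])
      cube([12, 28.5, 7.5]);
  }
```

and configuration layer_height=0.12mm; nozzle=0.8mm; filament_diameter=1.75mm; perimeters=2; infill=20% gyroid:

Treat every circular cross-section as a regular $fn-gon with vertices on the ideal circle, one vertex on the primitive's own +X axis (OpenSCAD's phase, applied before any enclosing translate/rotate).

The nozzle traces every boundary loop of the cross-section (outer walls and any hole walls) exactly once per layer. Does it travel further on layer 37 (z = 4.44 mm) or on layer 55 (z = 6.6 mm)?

Layer 37 (z = 4.44): the r=7 cylinder contributes a regular 12-gon of circumradius 7 (perimeter = 2·12·7.000·sin(180°/12) = 43.48 mm); the 17.5×11 cube at (7, 13) contributes its full rectangle (perimeter 57.00 mm); the cube at (3, 15.5) (footprint 26.5×6) is included at this height (perimeter 65.00 mm); the cube at (7, 8.5) does not reach this height (z outside [7, 14.5]); Taking the union: the regions partially overlap (shared area 105.00 mm²), so the edge portions inside another operand are dropped and the merged outline is re-measured after clipping — boundary = 118.48 mm; (rotated 40° about Z; rotation is an isometry so areas/perimeters/island counts are preserved). So its perimeter = 118.48 mm. Layer 55 (z = 6.6): the r=7 cylinder contributes a regular 12-gon of circumradius 7 (perimeter = 2·12·7.000·sin(180°/12) = 43.48 mm); the cube at (7, 13) is present — its section is the full 17.5×11 rectangle (perimeter 57.00 mm); the cube at (3, 15.5) does not reach this height (z outside [0, 4.5]); the cube at (7, 8.5) does not reach this height (z outside [7, 14.5]); Combining (union): the 2 present regions are separate (no shared area or edge), so areas and boundary lengths simply add and each stays a separate island — boundary = 100.48 mm; (whole slice rotated 40° about Z — lengths, areas and connectivity unchanged). So its perimeter = 100.48 mm. Layer 37 is larger (118.48 vs 100.48 mm).

layer 37 (z = 4.44 mm)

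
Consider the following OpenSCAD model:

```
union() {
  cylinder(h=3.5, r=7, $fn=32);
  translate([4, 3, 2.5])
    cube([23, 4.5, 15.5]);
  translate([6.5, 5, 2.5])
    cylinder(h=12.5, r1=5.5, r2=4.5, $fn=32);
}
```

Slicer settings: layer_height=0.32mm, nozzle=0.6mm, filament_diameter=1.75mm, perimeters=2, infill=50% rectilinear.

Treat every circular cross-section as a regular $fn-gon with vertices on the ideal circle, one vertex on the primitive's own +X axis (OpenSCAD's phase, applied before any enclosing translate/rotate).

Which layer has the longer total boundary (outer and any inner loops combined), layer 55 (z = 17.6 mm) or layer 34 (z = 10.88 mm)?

Layer 55 (z = 17.6): the cylinder is not intersected at this z (z outside [0, 3.5]); the cube at (4, 3) is present — its section is the full 23×4.5 rectangle (perimeter 55.00 mm); the cone at (6.5, 5) is not intersected at this z (z outside [2.5, 15]); Taking the union: only the 23×4.5 cube at (4, 3) is present, so the union is just that shape — boundary = 55.00 mm. So its perimeter = 55.00 mm. Layer 34 (z = 10.88): the cylinder is not intersected at this z (z outside [0, 3.5]); the cube at (4, 3) is present — its section is the full 23×4.5 rectangle (perimeter 55.00 mm); the cone at (6.5, 5) contributes a regular 32-gon of circumradius 4.830 (interpolated between r1=5.5 and r2=4.5 at t=0.670) (perimeter = 2·32·4.830·sin(180°/32) = 30.30 mm); Combining (union): the regions partially overlap (shared area 32.06 mm²), so the edge portions inside another operand are dropped and the merged outline is re-measured after clipping — boundary = 62.60 mm. So its perimeter = 62.60 mm. Layer 34 is larger (62.60 vs 55.00 mm).

layer 34 (z = 10.88 mm)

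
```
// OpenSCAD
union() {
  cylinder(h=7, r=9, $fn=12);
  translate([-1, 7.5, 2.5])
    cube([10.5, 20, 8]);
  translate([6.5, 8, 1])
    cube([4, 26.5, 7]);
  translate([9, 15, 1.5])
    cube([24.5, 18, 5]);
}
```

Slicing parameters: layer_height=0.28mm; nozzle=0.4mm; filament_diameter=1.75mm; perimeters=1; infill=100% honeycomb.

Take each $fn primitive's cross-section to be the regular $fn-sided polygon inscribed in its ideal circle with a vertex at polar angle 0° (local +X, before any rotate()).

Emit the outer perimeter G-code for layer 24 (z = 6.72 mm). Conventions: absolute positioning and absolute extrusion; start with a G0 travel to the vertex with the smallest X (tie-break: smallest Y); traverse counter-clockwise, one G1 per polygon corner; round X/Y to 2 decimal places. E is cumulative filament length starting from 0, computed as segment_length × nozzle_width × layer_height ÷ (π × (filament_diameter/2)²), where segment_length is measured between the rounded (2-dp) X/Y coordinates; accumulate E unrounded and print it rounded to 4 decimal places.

G0 X-9.00 Y0.00 Z6.72
G1 X-7.79 Y-4.50 E0.2170
G1 X-4.50 Y-7.79 E0.4336
G1 X0.00 Y-9.00 E0.6506
G1 X4.50 Y-7.79 E0.8676
G1 X7.79 Y-4.50 E1.0842
G1 X9.00 Y0.00 E1.3012
G1 X7.79 Y4.50 E1.5182
G1 X4.79 Y7.50 E1.7158
G1 X9.50 Y7.50 E1.9351
G1 X9.50 Y8.00 E1.9584
G1 X10.50 Y8.00 E2.0049
G1 X10.50 Y34.50 E3.2389
G1 X6.50 Y34.50 E3.4251
G1 X6.50 Y27.50 E3.7511
G1 X-1.00 Y27.50 E4.1003
G1 X-1.00 Y8.73 E4.9743
G1 X-4.50 Y7.79 E5.1431
G1 X-7.79 Y4.50 E5.3597
G1 X-9.00 Y0.00 E5.5767

At z = 6.72 mm: the r=9 cylinder contributes a regular 12-gon of circumradius 9; the cube at (-1, 7.5) (footprint 10.5×20) is included at this height; the cube at (6.5, 8) is present — its section is the full 4×26.5 rectangle; the cube at (9, 15) is not intersected at this z (z outside [1.5, 6.5]); Combining (union): the regions partially overlap (shared area 63.95 mm²), so overlapping operands fuse into one piece — 1 connected region. The outline is a single polygon with 19 vertices. Extrusion per mm of travel: 0.4 × 0.28 / (π × 0.875²) = 0.046564. Accumulating E over each segment gives final E = 5.5767.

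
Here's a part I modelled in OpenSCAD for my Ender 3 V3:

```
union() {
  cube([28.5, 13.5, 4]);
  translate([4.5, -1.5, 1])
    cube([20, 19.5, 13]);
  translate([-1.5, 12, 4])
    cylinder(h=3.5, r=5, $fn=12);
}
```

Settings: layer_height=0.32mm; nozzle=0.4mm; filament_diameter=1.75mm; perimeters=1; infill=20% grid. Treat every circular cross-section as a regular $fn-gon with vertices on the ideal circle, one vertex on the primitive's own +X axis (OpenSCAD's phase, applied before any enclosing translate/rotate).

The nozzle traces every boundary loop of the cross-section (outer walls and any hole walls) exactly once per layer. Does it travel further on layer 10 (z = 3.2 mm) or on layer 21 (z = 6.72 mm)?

layer 21 (z = 6.72 mm)

Layer 10 (z = 3.2): the cube (footprint 28.5×13.5) is included at this height (perimeter 84.00 mm); the cube at (4.5, -1.5) is present — its section is the full 20×19.5 rectangle (perimeter 79.00 mm); the cylinder at (-1.5, 12) is absent (z outside [4, 7.5]); Merging all regions: the regions partially overlap (shared area 270.00 mm²), so the edge portions inside another operand are dropped and the merged outline is re-measured after clipping — boundary = 96.00 mm. So its perimeter = 96.00 mm. Layer 21 (z = 6.72): the cube is not intersected at this z (z outside [0, 4]); the cube at (4.5, -1.5) (footprint 20×19.5) is included at this height (perimeter 79.00 mm); the r=5 cylinder at (-1.5, 12) gives a regular 12-gon of circumradius 5 (constant along its height) (perimeter = 2·12·5.000·sin(180°/12) = 31.06 mm); Merging all regions: the 2 present regions are separate (no shared area or edge), so areas and boundary lengths simply add and each stays a separate island — boundary = 110.06 mm. So its perimeter = 110.06 mm. Layer 21 is larger (110.06 vs 96.00 mm).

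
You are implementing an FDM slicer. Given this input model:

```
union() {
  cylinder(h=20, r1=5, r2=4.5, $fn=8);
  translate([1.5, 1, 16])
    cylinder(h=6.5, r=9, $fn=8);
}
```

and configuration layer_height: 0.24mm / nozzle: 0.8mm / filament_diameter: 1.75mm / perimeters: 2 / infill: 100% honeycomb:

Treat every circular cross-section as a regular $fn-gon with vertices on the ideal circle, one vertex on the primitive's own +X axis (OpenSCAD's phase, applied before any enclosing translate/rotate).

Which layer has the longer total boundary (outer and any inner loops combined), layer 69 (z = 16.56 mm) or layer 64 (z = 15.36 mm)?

Layer 69 (z = 16.56): the cone: at t=0.828 of its height the radius interpolates to r₁+(r₂−r₁)t = 4.586, giving a regular 8-gon of that circumradius (perimeter = 2·8·4.586·sin(180°/8) = 28.08 mm); the r=9 cylinder at (1.5, 1) gives a regular 8-gon of circumradius 9 (constant along its height) (perimeter = 2·8·9.000·sin(180°/8) = 55.11 mm); Combining (union): the cone lies entirely inside the r=9 cylinder at (1.5, 1), so the union is just the r=9 cylinder at (1.5, 1) — boundary = 55.11 mm. So its perimeter = 55.11 mm. Layer 64 (z = 15.36): the cone contributes a regular 8-gon of circumradius 4.616 (interpolated between r1=5 and r2=4.5 at t=0.768) (perimeter = 2·8·4.616·sin(180°/8) = 28.26 mm); the cylinder at (1.5, 1) is absent (z outside [16, 22.5]); Combining (union): only the cone is present, so the union is just that shape — boundary = 28.26 mm. So its perimeter = 28.26 mm. Layer 69 is larger (55.11 vs 28.26 mm).

layer 69 (z = 16.56 mm)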